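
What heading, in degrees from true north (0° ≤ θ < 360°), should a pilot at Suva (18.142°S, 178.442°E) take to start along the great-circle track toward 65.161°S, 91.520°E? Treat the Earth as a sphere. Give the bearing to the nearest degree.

206°

Δλ = 91.520 − 178.442 = -86.922°.
θ = atan2( sin Δλ · cos φ₂ , cos φ₁ · sin φ₂ − sin φ₁ · cos φ₂ · cos Δλ )
  = atan2(-0.41946, -0.85536) = -153.877° → normalised to [0°, 360°): 206.123°.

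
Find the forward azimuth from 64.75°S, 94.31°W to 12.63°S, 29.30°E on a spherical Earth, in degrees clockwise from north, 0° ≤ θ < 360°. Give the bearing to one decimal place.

125.6°

Δλ = 29.30 − -94.31 = 123.61°.
θ = atan2( sin Δλ · cos φ₂ , cos φ₁ · sin φ₂ − sin φ₁ · cos φ₂ · cos Δλ )
  = atan2(0.81267, -0.58181) = 125.600° → normalised to [0°, 360°): 125.600°.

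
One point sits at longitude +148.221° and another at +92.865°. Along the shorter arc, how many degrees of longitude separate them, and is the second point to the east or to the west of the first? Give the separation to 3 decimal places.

Raw difference: 92.865 − 148.221 = -55.356°.
Normalise into (−180°, 180°]: -55.356° stays -55.356°.
Negative ⇒ the second point lies to the west; separation 55.356°.

55.356° west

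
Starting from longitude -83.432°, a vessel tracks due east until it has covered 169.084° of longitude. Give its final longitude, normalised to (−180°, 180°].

Start at -83.432°; shift +169.084° → +85.652°.
+85.652° already lies in (−180°, 180°].

+85.652°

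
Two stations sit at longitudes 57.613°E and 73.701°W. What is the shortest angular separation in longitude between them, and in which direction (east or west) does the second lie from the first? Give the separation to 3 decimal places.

Raw difference: -73.701 − 57.613 = -131.314°.
Normalise into (−180°, 180°]: -131.314° stays -131.314°.
Negative ⇒ the second point lies to the west; separation 131.314°.

131.314° west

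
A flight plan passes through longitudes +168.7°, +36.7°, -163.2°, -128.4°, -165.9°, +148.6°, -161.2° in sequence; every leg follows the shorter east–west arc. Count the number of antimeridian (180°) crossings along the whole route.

3

Leg 1: +168.7° → +36.7°, shortest Δλ = -132.0° (west) — does not cross 180°.
Leg 2: +36.7° → -163.2°, shortest Δλ = 160.1° (east) — crosses 180°.
Leg 3: -163.2° → -128.4°, shortest Δλ = 34.8° (east) — does not cross 180°.
Leg 4: -128.4° → -165.9°, shortest Δλ = -37.5° (west) — does not cross 180°.
Leg 5: -165.9° → +148.6°, shortest Δλ = -45.5° (west) — crosses 180°.
Leg 6: +148.6° → -161.2°, shortest Δλ = 50.2° (east) — crosses 180°.
Total crossings: 3.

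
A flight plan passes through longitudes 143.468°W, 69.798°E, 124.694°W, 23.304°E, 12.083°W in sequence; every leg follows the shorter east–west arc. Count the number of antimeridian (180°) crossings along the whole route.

Leg 1: -143.468° → +69.798°, shortest Δλ = -146.734° (west) — crosses 180°.
Leg 2: +69.798° → -124.694°, shortest Δλ = 165.508° (east) — crosses 180°.
Leg 3: -124.694° → +23.304°, shortest Δλ = 147.998° (east) — does not cross 180°.
Leg 4: +23.304° → -12.083°, shortest Δλ = -35.387° (west) — does not cross 180°.
Total crossings: 2.

2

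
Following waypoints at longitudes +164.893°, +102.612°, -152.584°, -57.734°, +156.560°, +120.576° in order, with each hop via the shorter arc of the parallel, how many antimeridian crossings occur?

Leg 1: +164.893° → +102.612°, shortest Δλ = -62.281° (west) — does not cross 180°.
Leg 2: +102.612° → -152.584°, shortest Δλ = 104.804° (east) — crosses 180°.
Leg 3: -152.584° → -57.734°, shortest Δλ = 94.85° (east) — does not cross 180°.
Leg 4: -57.734° → +156.560°, shortest Δλ = -145.706° (west) — crosses 180°.
Leg 5: +156.560° → +120.576°, shortest Δλ = -35.984° (west) — does not cross 180°.
Total crossings: 2.

2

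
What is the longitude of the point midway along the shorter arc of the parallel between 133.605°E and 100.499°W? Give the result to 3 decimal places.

163.447°W

Signed shortest Δλ from +133.605° to -100.499° is +125.896°.
Midpoint longitude = +133.605° + (+125.896°)/2 = +133.605° + 62.948° = +196.553°.
Normalise into (−180°, 180°]: -163.447°.
(The naïve average (+133.605 + -100.499)/2 = 16.553° is on the wrong side of the globe.)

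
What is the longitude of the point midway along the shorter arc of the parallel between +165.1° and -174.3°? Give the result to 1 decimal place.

+175.4°

Signed shortest Δλ from +165.1° to -174.3° is +20.6°.
Midpoint longitude = +165.1° + (+20.6°)/2 = +165.1° + 10.3° = +175.4°.
(The naïve average (+165.1 + -174.3)/2 = -4.6° is on the wrong side of the globe.)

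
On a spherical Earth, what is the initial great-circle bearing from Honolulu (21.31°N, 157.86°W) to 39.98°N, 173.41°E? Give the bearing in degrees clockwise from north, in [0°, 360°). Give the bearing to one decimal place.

Δλ = 173.41 − -157.86 = 331.27°; wrapped into (−180°, 180°]: -28.73°.
θ = atan2( sin Δλ · cos φ₂ , cos φ₁ · sin φ₂ − sin φ₁ · cos φ₂ · cos Δλ )
  = atan2(-0.36833, 0.35440) = -46.104° → normalised to [0°, 360°): 313.896°.

313.9°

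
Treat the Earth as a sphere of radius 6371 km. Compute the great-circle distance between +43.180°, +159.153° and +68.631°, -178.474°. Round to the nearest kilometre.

Δλ = -178.474 − 159.153 = -337.627°; wrapped into (−180°, 180°]: 22.373°.
Δφ = 68.631 − 43.180 = 25.451°.
a = sin²(Δφ/2) + cos φ₁ · cos φ₂ · sin²(Δλ/2) = 0.058524.
c = 2·atan2(√a, √(1−a)) = 0.48868 rad → d = 6371·c ≈ 3113.39 km.

3113 km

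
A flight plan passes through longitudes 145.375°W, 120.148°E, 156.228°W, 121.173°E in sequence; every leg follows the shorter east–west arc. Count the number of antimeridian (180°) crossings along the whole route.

3

Leg 1: -145.375° → +120.148°, shortest Δλ = -94.477° (west) — crosses 180°.
Leg 2: +120.148° → -156.228°, shortest Δλ = 83.624° (east) — crosses 180°.
Leg 3: -156.228° → +121.173°, shortest Δλ = -82.599° (west) — crosses 180°.
Total crossings: 3.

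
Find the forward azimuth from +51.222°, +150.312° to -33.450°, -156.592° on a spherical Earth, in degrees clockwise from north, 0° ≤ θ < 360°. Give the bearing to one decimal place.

Δλ = -156.592 − 150.312 = -306.904°; wrapped into (−180°, 180°]: 53.096°.
θ = atan2( sin Δλ · cos φ₂ , cos φ₁ · sin φ₂ − sin φ₁ · cos φ₂ · cos Δλ )
  = atan2(0.66720, -0.73581) = 137.800° → normalised to [0°, 360°): 137.800°.

137.8°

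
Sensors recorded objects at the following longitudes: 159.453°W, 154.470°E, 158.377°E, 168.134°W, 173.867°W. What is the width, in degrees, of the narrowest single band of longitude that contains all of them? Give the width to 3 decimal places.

46.077°

Sort the longitudes: -173.867°, -168.134°, -159.453°, +154.470°, +158.377°.
Eastward gaps between consecutive values (wrapping around): 5.733°, 8.681°, 313.923°, 3.907°, 27.756°.
Largest gap = 313.923° ⇒ minimal covering band is its complement: 360° − 313.923° = 46.077°.
Band runs from +154.470° eastward to -159.453°, crossing the antimeridian.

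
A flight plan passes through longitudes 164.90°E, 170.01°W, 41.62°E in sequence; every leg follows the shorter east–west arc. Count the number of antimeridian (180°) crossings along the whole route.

Leg 1: +164.90° → -170.01°, shortest Δλ = 25.09° (east) — crosses 180°.
Leg 2: -170.01° → +41.62°, shortest Δλ = -148.37° (west) — crosses 180°.
Total crossings: 2.

2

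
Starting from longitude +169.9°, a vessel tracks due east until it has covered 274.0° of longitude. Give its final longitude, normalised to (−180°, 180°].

+83.9°

Start at +169.9°; shift +274.0° → +443.9°.
+443.9° lies outside (−180°, 180°]; subtract 360° → +83.9°.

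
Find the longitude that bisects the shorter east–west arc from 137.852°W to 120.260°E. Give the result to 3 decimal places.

171.204°E

Signed shortest Δλ from -137.852° to +120.260° is -101.888°.
Midpoint longitude = -137.852° + (-101.888°)/2 = -137.852° − 50.944° = -188.796°.
Normalise into (−180°, 180°]: +171.204°.
(The naïve average (-137.852 + +120.260)/2 = -8.796° is on the wrong side of the globe.)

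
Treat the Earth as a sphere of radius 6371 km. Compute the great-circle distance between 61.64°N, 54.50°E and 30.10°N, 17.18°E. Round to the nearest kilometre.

Δλ = 17.18 − 54.50 = -37.32°.
Δφ = 30.10 − 61.64 = -31.54°.
a = sin²(Δφ/2) + cos φ₁ · cos φ₂ · sin²(Δλ/2) = 0.115932.
c = 2·atan2(√a, √(1−a)) = 0.69487 rad → d = 6371·c ≈ 4427.02 km.

4427 km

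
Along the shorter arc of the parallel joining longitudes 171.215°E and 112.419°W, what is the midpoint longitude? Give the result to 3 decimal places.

150.602°W

Signed shortest Δλ from +171.215° to -112.419° is +76.366°.
Midpoint longitude = +171.215° + (+76.366°)/2 = +171.215° + 38.183° = +209.398°.
Normalise into (−180°, 180°]: -150.602°.
(The naïve average (+171.215 + -112.419)/2 = 29.398° is on the wrong side of the globe.)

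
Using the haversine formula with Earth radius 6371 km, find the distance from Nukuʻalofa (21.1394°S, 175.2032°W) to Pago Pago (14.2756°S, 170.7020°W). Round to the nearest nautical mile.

Δλ = -170.7020 − -175.2032 = 4.5012°.
Δφ = -14.2756 − -21.1394 = 6.8638°.
a = sin²(Δφ/2) + cos φ₁ · cos φ₂ · sin²(Δλ/2) = 0.004977.
c = 2·atan2(√a, √(1−a)) = 0.14122 rad → d = 6371·c ≈ 899.71 km ≈ 485.80 nmi.

486 nmi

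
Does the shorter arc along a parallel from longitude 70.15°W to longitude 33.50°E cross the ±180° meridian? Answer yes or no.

No

Signed shortest Δλ = ((33.50 − -70.15 + 180) mod 360) − 180 = 103.65°.
Going east by 103.65° from -70.15° reaches +33.50° without touching 180°.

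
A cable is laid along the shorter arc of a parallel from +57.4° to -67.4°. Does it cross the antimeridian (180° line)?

Signed shortest Δλ = ((-67.4 − 57.4 + 180) mod 360) − 180 = -124.8°.
Going west by 124.8° from +57.4° reaches -67.4° without touching 180°.

No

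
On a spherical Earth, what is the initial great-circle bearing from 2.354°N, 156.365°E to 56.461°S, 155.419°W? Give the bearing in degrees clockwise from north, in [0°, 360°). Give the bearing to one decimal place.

Δλ = -155.419 − 156.365 = -311.784°; wrapped into (−180°, 180°]: 48.216°.
θ = atan2( sin Δλ · cos φ₂ , cos φ₁ · sin φ₂ − sin φ₁ · cos φ₂ · cos Δλ )
  = atan2(0.41198, -0.84793) = 154.086° → normalised to [0°, 360°): 154.086°.

154.1°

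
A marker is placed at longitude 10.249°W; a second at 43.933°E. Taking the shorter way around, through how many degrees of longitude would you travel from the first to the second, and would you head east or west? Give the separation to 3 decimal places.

Raw difference: 43.933 − -10.249 = 54.182°.
Normalise into (−180°, 180°]: 54.182° stays 54.182°.
Positive ⇒ the second point lies to the east; separation 54.182°.

54.182° east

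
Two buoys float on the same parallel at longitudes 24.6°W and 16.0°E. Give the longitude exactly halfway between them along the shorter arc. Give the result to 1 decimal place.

Signed shortest Δλ from -24.6° to +16.0° is +40.6°.
Midpoint longitude = -24.6° + (+40.6°)/2 = -24.6° + 20.3° = -4.3°.

4.3°W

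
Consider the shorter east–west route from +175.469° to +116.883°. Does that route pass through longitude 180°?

No

Signed shortest Δλ = ((116.883 − 175.469 + 180) mod 360) − 180 = -58.586°.
Going west by 58.586° from +175.469° reaches +116.883° without touching 180°.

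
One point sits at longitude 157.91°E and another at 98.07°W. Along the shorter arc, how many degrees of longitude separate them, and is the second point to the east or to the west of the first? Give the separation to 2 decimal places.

104.02° east

Raw difference: -98.07 − 157.91 = -255.98°.
Normalise into (−180°, 180°]: -255.98° + 360° = 104.02°.
Positive ⇒ the second point lies to the east; separation 104.02°.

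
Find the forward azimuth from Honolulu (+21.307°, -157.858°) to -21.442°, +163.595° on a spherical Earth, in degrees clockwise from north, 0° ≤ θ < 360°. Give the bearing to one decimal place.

Δλ = 163.595 − -157.858 = 321.453°; wrapped into (−180°, 180°]: -38.547°.
θ = atan2( sin Δλ · cos φ₂ , cos φ₁ · sin φ₂ − sin φ₁ · cos φ₂ · cos Δλ )
  = atan2(-0.58003, -0.60509) = -136.212° → normalised to [0°, 360°): 223.788°.

223.8°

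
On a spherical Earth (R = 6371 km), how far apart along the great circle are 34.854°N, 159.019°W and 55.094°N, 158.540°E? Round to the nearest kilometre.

Δλ = 158.540 − -159.019 = 317.559°; wrapped into (−180°, 180°]: -42.441°.
Δφ = 55.094 − 34.854 = 20.240°.
a = sin²(Δφ/2) + cos φ₁ · cos φ₂ · sin²(Δλ/2) = 0.092395.
c = 2·atan2(√a, √(1−a)) = 0.61771 rad → d = 6371·c ≈ 3935.41 km.

3935 km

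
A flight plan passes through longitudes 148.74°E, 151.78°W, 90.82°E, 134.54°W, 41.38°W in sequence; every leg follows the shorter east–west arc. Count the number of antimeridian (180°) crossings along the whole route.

Leg 1: +148.74° → -151.78°, shortest Δλ = 59.48° (east) — crosses 180°.
Leg 2: -151.78° → +90.82°, shortest Δλ = -117.4° (west) — crosses 180°.
Leg 3: +90.82° → -134.54°, shortest Δλ = 134.64° (east) — crosses 180°.
Leg 4: -134.54° → -41.38°, shortest Δλ = 93.16° (east) — does not cross 180°.
Total crossings: 3.

3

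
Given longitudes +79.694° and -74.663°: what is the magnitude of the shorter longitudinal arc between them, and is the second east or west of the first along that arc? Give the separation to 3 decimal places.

Raw difference: -74.663 − 79.694 = -154.357°.
Normalise into (−180°, 180°]: -154.357° stays -154.357°.
Negative ⇒ the second point lies to the west; separation 154.357°.

154.357° west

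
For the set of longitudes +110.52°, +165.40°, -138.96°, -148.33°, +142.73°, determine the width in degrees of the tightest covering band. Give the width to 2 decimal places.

110.52°

Sort the longitudes: -148.33°, -138.96°, +110.52°, +142.73°, +165.40°.
Eastward gaps between consecutive values (wrapping around): 9.37°, 249.48°, 32.21°, 22.67°, 46.27°.
Largest gap = 249.48° ⇒ minimal covering band is its complement: 360° − 249.48° = 110.52°.
Band runs from +110.52° eastward to -138.96°, crossing the antimeridian.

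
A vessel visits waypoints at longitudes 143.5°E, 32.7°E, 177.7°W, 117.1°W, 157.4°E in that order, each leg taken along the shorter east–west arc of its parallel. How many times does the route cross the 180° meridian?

Leg 1: +143.5° → +32.7°, shortest Δλ = -110.8° (west) — does not cross 180°.
Leg 2: +32.7° → -177.7°, shortest Δλ = 149.6° (east) — crosses 180°.
Leg 3: -177.7° → -117.1°, shortest Δλ = 60.6° (east) — does not cross 180°.
Leg 4: -117.1° → +157.4°, shortest Δλ = -85.5° (west) — crosses 180°.
Total crossings: 2.

2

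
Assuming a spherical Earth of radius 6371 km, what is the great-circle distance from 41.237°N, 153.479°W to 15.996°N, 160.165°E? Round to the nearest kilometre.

Δλ = 160.165 − -153.479 = 313.644°; wrapped into (−180°, 180°]: -46.356°.
Δφ = 15.996 − 41.237 = -25.241°.
a = sin²(Δφ/2) + cos φ₁ · cos φ₂ · sin²(Δλ/2) = 0.159721.
c = 2·atan2(√a, √(1−a)) = 0.82227 rad → d = 6371·c ≈ 5238.69 km.

5239 km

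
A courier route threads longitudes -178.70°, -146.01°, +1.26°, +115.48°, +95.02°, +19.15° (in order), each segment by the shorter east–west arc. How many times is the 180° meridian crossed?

0

Leg 1: -178.70° → -146.01°, shortest Δλ = 32.69° (east) — does not cross 180°.
Leg 2: -146.01° → +1.26°, shortest Δλ = 147.27° (east) — does not cross 180°.
Leg 3: +1.26° → +115.48°, shortest Δλ = 114.22° (east) — does not cross 180°.
Leg 4: +115.48° → +95.02°, shortest Δλ = -20.46° (west) — does not cross 180°.
Leg 5: +95.02° → +19.15°, shortest Δλ = -75.87° (west) — does not cross 180°.
Total crossings: 0.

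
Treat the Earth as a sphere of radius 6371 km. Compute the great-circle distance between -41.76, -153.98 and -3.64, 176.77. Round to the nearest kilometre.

Δλ = 176.77 − -153.98 = 330.75°; wrapped into (−180°, 180°]: -29.25°.
Δφ = -3.64 − -41.76 = 38.12°.
a = sin²(Δφ/2) + cos φ₁ · cos φ₂ · sin²(Δλ/2) = 0.154100.
c = 2·atan2(√a, √(1−a)) = 0.80682 rad → d = 6371·c ≈ 5140.23 km.

5140 km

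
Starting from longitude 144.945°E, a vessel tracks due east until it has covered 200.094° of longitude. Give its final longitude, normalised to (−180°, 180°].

14.961°W

Start at +144.945°; shift +200.094° → +345.039°.
+345.039° lies outside (−180°, 180°]; subtract 360° → -14.961°.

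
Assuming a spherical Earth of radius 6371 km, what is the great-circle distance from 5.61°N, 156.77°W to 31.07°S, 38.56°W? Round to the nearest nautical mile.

7022 nmi

Δλ = -38.56 − -156.77 = 118.21°.
Δφ = -31.07 − 5.61 = -36.68°.
a = sin²(Δφ/2) + cos φ₁ · cos φ₂ · sin²(Δλ/2) = 0.726700.
c = 2·atan2(√a, √(1−a)) = 2.04137 rad → d = 6371·c ≈ 13005.59 km ≈ 7022.46 nmi.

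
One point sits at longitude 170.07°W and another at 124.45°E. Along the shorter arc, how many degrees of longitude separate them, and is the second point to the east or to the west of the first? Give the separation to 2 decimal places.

Raw difference: 124.45 − -170.07 = 294.52°.
Normalise into (−180°, 180°]: 294.52° − 360° = -65.48°.
Negative ⇒ the second point lies to the west; separation 65.48°.

65.48° west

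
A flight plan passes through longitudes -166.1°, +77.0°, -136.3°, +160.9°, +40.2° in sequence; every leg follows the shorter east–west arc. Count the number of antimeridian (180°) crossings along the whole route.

3

Leg 1: -166.1° → +77.0°, shortest Δλ = -116.9° (west) — crosses 180°.
Leg 2: +77.0° → -136.3°, shortest Δλ = 146.7° (east) — crosses 180°.
Leg 3: -136.3° → +160.9°, shortest Δλ = -62.8° (west) — crosses 180°.
Leg 4: +160.9° → +40.2°, shortest Δλ = -120.7° (west) — does not cross 180°.
Total crossings: 3.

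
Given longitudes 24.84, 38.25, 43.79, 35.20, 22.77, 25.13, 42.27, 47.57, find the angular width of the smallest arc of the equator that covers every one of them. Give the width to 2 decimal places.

Sort the longitudes: +22.77°, +24.84°, +25.13°, +35.20°, +38.25°, +42.27°, +43.79°, +47.57°.
Eastward gaps between consecutive values (wrapping around): 2.07°, 0.29°, 10.07°, 3.05°, 4.02°, 1.52°, 3.78°, 335.20°.
Largest gap = 335.20° ⇒ minimal covering band is its complement: 360° − 335.20° = 24.80°.
Band runs from +22.77° eastward to +47.57°.

24.80°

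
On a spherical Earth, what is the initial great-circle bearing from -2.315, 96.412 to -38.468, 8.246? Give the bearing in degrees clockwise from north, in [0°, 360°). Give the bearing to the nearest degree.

232°

Δλ = 8.246 − 96.412 = -88.166°.
θ = atan2( sin Δλ · cos φ₂ , cos φ₁ · sin φ₂ − sin φ₁ · cos φ₂ · cos Δλ )
  = atan2(-0.78255, -0.62056) = -128.414° → normalised to [0°, 360°): 231.586°.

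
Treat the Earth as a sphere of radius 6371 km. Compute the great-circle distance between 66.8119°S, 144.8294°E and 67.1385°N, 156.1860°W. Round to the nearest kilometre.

Δλ = -156.1860 − 144.8294 = -301.0154°; wrapped into (−180°, 180°]: 58.9846°.
Δφ = 67.1385 − -66.8119 = 133.9504°.
a = sin²(Δφ/2) + cos φ₁ · cos φ₂ · sin²(Δλ/2) = 0.884093.
c = 2·atan2(√a, √(1−a)) = 2.44680 rad → d = 6371·c ≈ 15588.57 km.

15589 km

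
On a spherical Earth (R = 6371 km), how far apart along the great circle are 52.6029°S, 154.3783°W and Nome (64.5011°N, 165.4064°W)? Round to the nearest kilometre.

Δλ = -165.4064 − -154.3783 = -11.0281°.
Δφ = 64.5011 − -52.6029 = 117.1040°.
a = sin²(Δφ/2) + cos φ₁ · cos φ₂ · sin²(Δλ/2) = 0.730218.
c = 2·atan2(√a, √(1−a)) = 2.04928 rad → d = 6371·c ≈ 13055.97 km.

13056 km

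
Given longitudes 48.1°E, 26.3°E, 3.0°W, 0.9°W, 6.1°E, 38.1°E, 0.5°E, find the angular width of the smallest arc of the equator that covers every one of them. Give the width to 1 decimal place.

51.1°

Sort the longitudes: -3.0°, -0.9°, +0.5°, +6.1°, +26.3°, +38.1°, +48.1°.
Eastward gaps between consecutive values (wrapping around): 2.1°, 1.4°, 5.6°, 20.2°, 11.8°, 10.0°, 308.9°.
Largest gap = 308.9° ⇒ minimal covering band is its complement: 360° − 308.9° = 51.1°.
Band runs from -3.0° eastward to +48.1°.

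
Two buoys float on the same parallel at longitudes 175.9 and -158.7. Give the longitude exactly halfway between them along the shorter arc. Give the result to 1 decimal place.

Signed shortest Δλ from +175.9° to -158.7° is +25.4°.
Midpoint longitude = +175.9° + (+25.4°)/2 = +175.9° + 12.7° = +188.6°.
Normalise into (−180°, 180°]: -171.4°.
(The naïve average (+175.9 + -158.7)/2 = 8.6° is on the wrong side of the globe.)

-171.4°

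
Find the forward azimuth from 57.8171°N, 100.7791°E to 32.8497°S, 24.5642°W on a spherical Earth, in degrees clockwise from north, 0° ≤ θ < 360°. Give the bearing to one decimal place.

Δλ = -24.5642 − 100.7791 = -125.3433°.
θ = atan2( sin Δλ · cos φ₂ , cos φ₁ · sin φ₂ − sin φ₁ · cos φ₂ · cos Δλ )
  = atan2(-0.68527, 0.12239) = -79.874° → normalised to [0°, 360°): 280.126°.

280.1°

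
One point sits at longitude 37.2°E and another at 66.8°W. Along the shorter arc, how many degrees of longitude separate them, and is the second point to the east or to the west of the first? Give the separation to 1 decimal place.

104.0° west

Raw difference: -66.8 − 37.2 = -104.0°.
Normalise into (−180°, 180°]: -104.0° stays -104.0°.
Negative ⇒ the second point lies to the west; separation 104.0°.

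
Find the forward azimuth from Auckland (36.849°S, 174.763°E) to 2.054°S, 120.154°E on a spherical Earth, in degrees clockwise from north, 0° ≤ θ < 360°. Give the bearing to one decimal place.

Δλ = 120.154 − 174.763 = -54.609°.
θ = atan2( sin Δλ · cos φ₂ , cos φ₁ · sin φ₂ − sin φ₁ · cos φ₂ · cos Δλ )
  = atan2(-0.81469, 0.31842) = -68.652° → normalised to [0°, 360°): 291.348°.

291.3°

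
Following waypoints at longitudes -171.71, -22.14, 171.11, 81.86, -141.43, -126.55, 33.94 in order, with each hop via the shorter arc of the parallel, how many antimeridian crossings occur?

2

Leg 1: -171.71° → -22.14°, shortest Δλ = 149.57° (east) — does not cross 180°.
Leg 2: -22.14° → +171.11°, shortest Δλ = -166.75° (west) — crosses 180°.
Leg 3: +171.11° → +81.86°, shortest Δλ = -89.25° (west) — does not cross 180°.
Leg 4: +81.86° → -141.43°, shortest Δλ = 136.71° (east) — crosses 180°.
Leg 5: -141.43° → -126.55°, shortest Δλ = 14.88° (east) — does not cross 180°.
Leg 6: -126.55° → +33.94°, shortest Δλ = 160.49° (east) — does not cross 180°.
Total crossings: 2.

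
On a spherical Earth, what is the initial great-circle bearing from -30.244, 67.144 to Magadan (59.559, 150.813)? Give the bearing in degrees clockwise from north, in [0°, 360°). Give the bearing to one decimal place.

33.1°

Δλ = 150.813 − 67.144 = 83.669°.
θ = atan2( sin Δλ · cos φ₂ , cos φ₁ · sin φ₂ − sin φ₁ · cos φ₂ · cos Δλ )
  = atan2(0.50356, 0.77294) = 33.084° → normalised to [0°, 360°): 33.084°.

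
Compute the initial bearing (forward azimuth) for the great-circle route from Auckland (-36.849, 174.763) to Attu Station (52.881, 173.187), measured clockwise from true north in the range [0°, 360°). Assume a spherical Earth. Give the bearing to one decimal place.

Δλ = 173.187 − 174.763 = -1.576°.
θ = atan2( sin Δλ · cos φ₂ , cos φ₁ · sin φ₂ − sin φ₁ · cos φ₂ · cos Δλ )
  = atan2(-0.01660, 0.99985) = -0.951° → normalised to [0°, 360°): 359.049°.

359.0°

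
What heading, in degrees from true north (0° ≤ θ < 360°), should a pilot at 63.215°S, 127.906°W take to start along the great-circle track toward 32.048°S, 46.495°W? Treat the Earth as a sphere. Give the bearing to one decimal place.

98.6°

Δλ = -46.495 − -127.906 = 81.411°.
θ = atan2( sin Δλ · cos φ₂ , cos φ₁ · sin φ₂ − sin φ₁ · cos φ₂ · cos Δλ )
  = atan2(0.83810, -0.12612) = 98.558° → normalised to [0°, 360°): 98.558°.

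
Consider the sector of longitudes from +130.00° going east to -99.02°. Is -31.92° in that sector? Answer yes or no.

Band width going east from +130.00° to -99.02°: ((-99.02 − 130.00) mod 360) = 130.98°.
Offset of -31.92° east of the west edge: ((-31.92 − 130.00) mod 360) = 198.08°.
198.08° > 130.98° ⇒ outside.

No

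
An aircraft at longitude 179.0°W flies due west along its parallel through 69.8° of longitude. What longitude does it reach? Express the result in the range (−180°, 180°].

111.2°E

Start at -179.0°; shift −69.8° → -248.8°.
-248.8° lies outside (−180°, 180°]; add 360° → +111.2°.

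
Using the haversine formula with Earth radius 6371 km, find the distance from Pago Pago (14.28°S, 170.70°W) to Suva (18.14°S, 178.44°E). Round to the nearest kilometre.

Δλ = 178.44 − -170.70 = 349.14°; wrapped into (−180°, 180°]: -10.86°.
Δφ = -18.14 − -14.28 = -3.86°.
a = sin²(Δφ/2) + cos φ₁ · cos φ₂ · sin²(Δλ/2) = 0.009381.
c = 2·atan2(√a, √(1−a)) = 0.19402 rad → d = 6371·c ≈ 1236.07 km.

1236 km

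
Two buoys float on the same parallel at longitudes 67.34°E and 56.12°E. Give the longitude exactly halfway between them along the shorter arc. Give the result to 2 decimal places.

Signed shortest Δλ from +67.34° to +56.12° is -11.22°.
Midpoint longitude = +67.34° + (-11.22°)/2 = +67.34° − 5.61° = +61.73°.

61.73°E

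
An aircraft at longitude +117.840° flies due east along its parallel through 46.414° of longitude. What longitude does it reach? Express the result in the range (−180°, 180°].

Start at +117.840°; shift +46.414° → +164.254°.
+164.254° already lies in (−180°, 180°].

+164.254°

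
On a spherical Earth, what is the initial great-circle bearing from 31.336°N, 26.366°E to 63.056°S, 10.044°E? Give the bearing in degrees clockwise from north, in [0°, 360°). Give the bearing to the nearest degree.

187°

Δλ = 10.044 − 26.366 = -16.322°.
θ = atan2( sin Δλ · cos φ₂ , cos φ₁ · sin φ₂ − sin φ₁ · cos φ₂ · cos Δλ )
  = atan2(-0.12734, -0.98757) = -172.652° → normalised to [0°, 360°): 187.348°.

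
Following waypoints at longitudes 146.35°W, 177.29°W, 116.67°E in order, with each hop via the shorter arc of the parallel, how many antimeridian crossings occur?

Leg 1: -146.35° → -177.29°, shortest Δλ = -30.94° (west) — does not cross 180°.
Leg 2: -177.29° → +116.67°, shortest Δλ = -66.04° (west) — crosses 180°.
Total crossings: 1.

1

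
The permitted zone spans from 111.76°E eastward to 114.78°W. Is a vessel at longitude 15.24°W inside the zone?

Band width going east from +111.76° to -114.78°: ((-114.78 − 111.76) mod 360) = 133.46°.
Offset of -15.24° east of the west edge: ((-15.24 − 111.76) mod 360) = 233.00°.
233.00° > 133.46° ⇒ outside.

No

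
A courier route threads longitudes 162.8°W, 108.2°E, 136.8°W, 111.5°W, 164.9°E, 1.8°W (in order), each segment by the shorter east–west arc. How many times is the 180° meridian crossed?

Leg 1: -162.8° → +108.2°, shortest Δλ = -89.0° (west) — crosses 180°.
Leg 2: +108.2° → -136.8°, shortest Δλ = 115.0° (east) — crosses 180°.
Leg 3: -136.8° → -111.5°, shortest Δλ = 25.3° (east) — does not cross 180°.
Leg 4: -111.5° → +164.9°, shortest Δλ = -83.6° (west) — crosses 180°.
Leg 5: +164.9° → -1.8°, shortest Δλ = -166.7° (west) — does not cross 180°.
Total crossings: 3.

3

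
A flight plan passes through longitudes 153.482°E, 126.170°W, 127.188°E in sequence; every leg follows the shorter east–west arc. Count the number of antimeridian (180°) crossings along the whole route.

Leg 1: +153.482° → -126.170°, shortest Δλ = 80.348° (east) — crosses 180°.
Leg 2: -126.170° → +127.188°, shortest Δλ = -106.642° (west) — crosses 180°.
Total crossings: 2.

2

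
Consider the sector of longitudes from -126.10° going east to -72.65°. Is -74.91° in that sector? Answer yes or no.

Band width going east from -126.10° to -72.65°: ((-72.65 − -126.10) mod 360) = 53.45°.
Offset of -74.91° east of the west edge: ((-74.91 − -126.10) mod 360) = 51.19°.
51.19° ≤ 53.45° ⇒ inside.

Yes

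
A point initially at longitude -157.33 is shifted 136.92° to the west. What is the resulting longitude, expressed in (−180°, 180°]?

+65.75°

Start at -157.33°; shift −136.92° → -294.25°.
-294.25° lies outside (−180°, 180°]; add 360° → +65.75°.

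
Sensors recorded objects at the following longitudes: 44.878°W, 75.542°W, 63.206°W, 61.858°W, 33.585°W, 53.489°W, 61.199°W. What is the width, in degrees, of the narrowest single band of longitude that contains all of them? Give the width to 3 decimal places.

41.957°

Sort the longitudes: -75.542°, -63.206°, -61.858°, -61.199°, -53.489°, -44.878°, -33.585°.
Eastward gaps between consecutive values (wrapping around): 12.336°, 1.348°, 0.659°, 7.710°, 8.611°, 11.293°, 318.043°.
Largest gap = 318.043° ⇒ minimal covering band is its complement: 360° − 318.043° = 41.957°.
Band runs from -75.542° eastward to -33.585°.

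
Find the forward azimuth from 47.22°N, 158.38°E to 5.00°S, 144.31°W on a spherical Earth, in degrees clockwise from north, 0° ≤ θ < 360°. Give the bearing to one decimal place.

Δλ = -144.31 − 158.38 = -302.69°; wrapped into (−180°, 180°]: 57.31°.
θ = atan2( sin Δλ · cos φ₂ , cos φ₁ · sin φ₂ − sin φ₁ · cos φ₂ · cos Δλ )
  = atan2(0.83840, -0.45410) = 118.441° → normalised to [0°, 360°): 118.441°.

118.4°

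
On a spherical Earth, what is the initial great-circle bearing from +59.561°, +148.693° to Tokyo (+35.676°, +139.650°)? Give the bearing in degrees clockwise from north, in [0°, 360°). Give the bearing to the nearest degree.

198°

Δλ = 139.650 − 148.693 = -9.043°.
θ = atan2( sin Δλ · cos φ₂ , cos φ₁ · sin φ₂ − sin φ₁ · cos φ₂ · cos Δλ )
  = atan2(-0.12768, -0.39620) = -162.138° → normalised to [0°, 360°): 197.862°.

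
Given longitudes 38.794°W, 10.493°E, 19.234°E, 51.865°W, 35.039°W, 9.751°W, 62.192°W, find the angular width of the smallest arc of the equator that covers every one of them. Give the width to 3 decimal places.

Sort the longitudes: -62.192°, -51.865°, -38.794°, -35.039°, -9.751°, +10.493°, +19.234°.
Eastward gaps between consecutive values (wrapping around): 10.327°, 13.071°, 3.755°, 25.288°, 20.244°, 8.741°, 278.574°.
Largest gap = 278.574° ⇒ minimal covering band is its complement: 360° − 278.574° = 81.426°.
Band runs from -62.192° eastward to +19.234°.

81.426°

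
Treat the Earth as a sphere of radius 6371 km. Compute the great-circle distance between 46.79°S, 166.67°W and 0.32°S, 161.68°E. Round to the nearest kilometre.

Δλ = 161.68 − -166.67 = 328.35°; wrapped into (−180°, 180°]: -31.65°.
Δφ = -0.32 − -46.79 = 46.47°.
a = sin²(Δφ/2) + cos φ₁ · cos φ₂ · sin²(Δλ/2) = 0.206548.
c = 2·atan2(√a, √(1−a)) = 0.94357 rad → d = 6371·c ≈ 6011.46 km.

6011 km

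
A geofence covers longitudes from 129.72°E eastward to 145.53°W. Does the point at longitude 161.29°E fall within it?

Band width going east from +129.72° to -145.53°: ((-145.53 − 129.72) mod 360) = 84.75°.
Offset of +161.29° east of the west edge: ((161.29 − 129.72) mod 360) = 31.57°.
31.57° ≤ 84.75° ⇒ inside.

Yes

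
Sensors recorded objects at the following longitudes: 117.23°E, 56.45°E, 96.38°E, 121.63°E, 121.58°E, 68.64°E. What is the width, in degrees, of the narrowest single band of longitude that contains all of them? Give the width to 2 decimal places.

Sort the longitudes: +56.45°, +68.64°, +96.38°, +117.23°, +121.58°, +121.63°.
Eastward gaps between consecutive values (wrapping around): 12.19°, 27.74°, 20.85°, 4.35°, 0.05°, 294.82°.
Largest gap = 294.82° ⇒ minimal covering band is its complement: 360° − 294.82° = 65.18°.
Band runs from +56.45° eastward to +121.63°.

65.18°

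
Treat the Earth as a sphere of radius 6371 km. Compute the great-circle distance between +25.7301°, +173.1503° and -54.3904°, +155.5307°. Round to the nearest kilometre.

9068 km

Δλ = 155.5307 − 173.1503 = -17.6196°.
Δφ = -54.3904 − 25.7301 = -80.1205°.
a = sin²(Δφ/2) + cos φ₁ · cos φ₂ · sin²(Δλ/2) = 0.426515.
c = 2·atan2(√a, √(1−a)) = 1.42329 rad → d = 6371·c ≈ 9067.80 km.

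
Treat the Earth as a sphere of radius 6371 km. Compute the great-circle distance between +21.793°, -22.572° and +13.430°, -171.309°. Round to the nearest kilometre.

14822 km

Δλ = -171.309 − -22.572 = -148.737°.
Δφ = 13.430 − 21.793 = -8.363°.
a = sin²(Δφ/2) + cos φ₁ · cos φ₂ · sin²(Δλ/2) = 0.842886.
c = 2·atan2(√a, √(1−a)) = 2.32646 rad → d = 6371·c ≈ 14821.88 km.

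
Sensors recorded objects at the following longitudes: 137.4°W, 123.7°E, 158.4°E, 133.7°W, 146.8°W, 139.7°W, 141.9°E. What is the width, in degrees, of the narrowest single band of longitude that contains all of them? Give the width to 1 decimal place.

102.6°

Sort the longitudes: -146.8°, -139.7°, -137.4°, -133.7°, +123.7°, +141.9°, +158.4°.
Eastward gaps between consecutive values (wrapping around): 7.1°, 2.3°, 3.7°, 257.4°, 18.2°, 16.5°, 54.8°.
Largest gap = 257.4° ⇒ minimal covering band is its complement: 360° − 257.4° = 102.6°.
Band runs from +123.7° eastward to -133.7°, crossing the antimeridian.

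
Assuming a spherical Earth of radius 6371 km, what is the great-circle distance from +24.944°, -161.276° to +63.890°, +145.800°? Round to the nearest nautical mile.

Δλ = 145.800 − -161.276 = 307.076°; wrapped into (−180°, 180°]: -52.924°.
Δφ = 63.890 − 24.944 = 38.946°.
a = sin²(Δφ/2) + cos φ₁ · cos φ₂ · sin²(Δλ/2) = 0.190366.
c = 2·atan2(√a, √(1−a)) = 0.90299 rad → d = 6371·c ≈ 5752.93 km ≈ 3106.33 nmi.

3106 nmi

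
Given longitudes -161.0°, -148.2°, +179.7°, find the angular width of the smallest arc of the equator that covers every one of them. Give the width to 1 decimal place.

Sort the longitudes: -161.0°, -148.2°, +179.7°.
Eastward gaps between consecutive values (wrapping around): 12.8°, 327.9°, 19.3°.
Largest gap = 327.9° ⇒ minimal covering band is its complement: 360° − 327.9° = 32.1°.
Band runs from +179.7° eastward to -148.2°, crossing the antimeridian.

32.1°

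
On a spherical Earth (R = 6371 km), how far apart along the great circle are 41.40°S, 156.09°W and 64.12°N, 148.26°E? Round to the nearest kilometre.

12701 km

Δλ = 148.26 − -156.09 = 304.35°; wrapped into (−180°, 180°]: -55.65°.
Δφ = 64.12 − -41.40 = 105.52°.
a = sin²(Δφ/2) + cos φ₁ · cos φ₂ · sin²(Δλ/2) = 0.705123.
c = 2·atan2(√a, √(1−a)) = 1.99352 rad → d = 6371·c ≈ 12700.72 km.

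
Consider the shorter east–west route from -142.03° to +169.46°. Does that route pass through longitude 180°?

Naïve |169.46 − -142.03| = 311.49° > 180°, so the shorter arc goes the other way round — across 180°.
Signed shortest Δλ = ((169.46 − -142.03 + 180) mod 360) − 180 = -48.51°.
Going west by 48.51° from -142.03° passes through 180° before reaching +169.46°.

Yes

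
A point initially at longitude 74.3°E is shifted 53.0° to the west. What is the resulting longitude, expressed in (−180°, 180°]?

21.3°E

Start at +74.3°; shift −53.0° → +21.3°.
+21.3° already lies in (−180°, 180°].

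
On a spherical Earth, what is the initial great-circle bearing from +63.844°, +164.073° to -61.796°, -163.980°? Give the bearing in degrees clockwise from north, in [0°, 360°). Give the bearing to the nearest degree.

162°

Δλ = -163.980 − 164.073 = -328.053°; wrapped into (−180°, 180°]: 31.947°.
θ = atan2( sin Δλ · cos φ₂ , cos φ₁ · sin φ₂ − sin φ₁ · cos φ₂ · cos Δλ )
  = atan2(0.25008, -0.74844) = 161.524° → normalised to [0°, 360°): 161.524°.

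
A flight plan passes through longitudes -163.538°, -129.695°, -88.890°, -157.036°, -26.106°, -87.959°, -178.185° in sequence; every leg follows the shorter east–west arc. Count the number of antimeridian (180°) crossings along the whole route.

Leg 1: -163.538° → -129.695°, shortest Δλ = 33.843° (east) — does not cross 180°.
Leg 2: -129.695° → -88.890°, shortest Δλ = 40.805° (east) — does not cross 180°.
Leg 3: -88.890° → -157.036°, shortest Δλ = -68.146° (west) — does not cross 180°.
Leg 4: -157.036° → -26.106°, shortest Δλ = 130.93° (east) — does not cross 180°.
Leg 5: -26.106° → -87.959°, shortest Δλ = -61.853° (west) — does not cross 180°.
Leg 6: -87.959° → -178.185°, shortest Δλ = -90.226° (west) — does not cross 180°.
Total crossings: 0.

0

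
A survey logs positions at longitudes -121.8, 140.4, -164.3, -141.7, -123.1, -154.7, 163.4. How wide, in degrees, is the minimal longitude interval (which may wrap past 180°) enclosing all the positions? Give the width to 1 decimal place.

Sort the longitudes: -164.3°, -154.7°, -141.7°, -123.1°, -121.8°, +140.4°, +163.4°.
Eastward gaps between consecutive values (wrapping around): 9.6°, 13.0°, 18.6°, 1.3°, 262.2°, 23.0°, 32.3°.
Largest gap = 262.2° ⇒ minimal covering band is its complement: 360° − 262.2° = 97.8°.
Band runs from +140.4° eastward to -121.8°, crossing the antimeridian.

97.8°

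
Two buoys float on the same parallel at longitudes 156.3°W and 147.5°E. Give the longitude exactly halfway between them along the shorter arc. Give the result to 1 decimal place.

Signed shortest Δλ from -156.3° to +147.5° is -56.2°.
Midpoint longitude = -156.3° + (-56.2°)/2 = -156.3° − 28.1° = -184.4°.
Normalise into (−180°, 180°]: +175.6°.
(The naïve average (-156.3 + +147.5)/2 = -4.4° is on the wrong side of the globe.)

175.6°E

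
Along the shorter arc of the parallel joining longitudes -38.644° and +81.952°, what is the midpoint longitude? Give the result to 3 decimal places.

Signed shortest Δλ from -38.644° to +81.952° is +120.596°.
Midpoint longitude = -38.644° + (+120.596°)/2 = -38.644° + 60.298° = +21.654°.

+21.654°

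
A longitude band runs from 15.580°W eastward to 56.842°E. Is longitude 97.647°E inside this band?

Band width going east from -15.580° to +56.842°: ((56.842 − -15.580) mod 360) = 72.422°.
Offset of +97.647° east of the west edge: ((97.647 − -15.580) mod 360) = 113.227°.
113.227° > 72.422° ⇒ outside.

No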